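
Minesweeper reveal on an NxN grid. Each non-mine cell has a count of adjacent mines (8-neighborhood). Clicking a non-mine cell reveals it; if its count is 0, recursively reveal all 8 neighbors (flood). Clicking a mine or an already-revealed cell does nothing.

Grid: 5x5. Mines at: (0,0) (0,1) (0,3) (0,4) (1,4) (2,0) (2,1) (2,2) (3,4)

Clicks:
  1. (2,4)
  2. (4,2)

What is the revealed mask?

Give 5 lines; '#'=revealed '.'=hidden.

Answer: .....
.....
....#
####.
####.

Derivation:
Click 1 (2,4) count=2: revealed 1 new [(2,4)] -> total=1
Click 2 (4,2) count=0: revealed 8 new [(3,0) (3,1) (3,2) (3,3) (4,0) (4,1) (4,2) (4,3)] -> total=9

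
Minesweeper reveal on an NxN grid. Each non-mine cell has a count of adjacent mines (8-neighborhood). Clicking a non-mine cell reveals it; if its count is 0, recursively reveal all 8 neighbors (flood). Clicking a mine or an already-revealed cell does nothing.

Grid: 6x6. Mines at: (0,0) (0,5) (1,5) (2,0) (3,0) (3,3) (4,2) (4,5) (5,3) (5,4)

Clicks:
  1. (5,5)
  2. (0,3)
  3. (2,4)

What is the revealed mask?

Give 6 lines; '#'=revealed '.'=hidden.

Click 1 (5,5) count=2: revealed 1 new [(5,5)] -> total=1
Click 2 (0,3) count=0: revealed 12 new [(0,1) (0,2) (0,3) (0,4) (1,1) (1,2) (1,3) (1,4) (2,1) (2,2) (2,3) (2,4)] -> total=13
Click 3 (2,4) count=2: revealed 0 new [(none)] -> total=13

Answer: .####.
.####.
.####.
......
......
.....#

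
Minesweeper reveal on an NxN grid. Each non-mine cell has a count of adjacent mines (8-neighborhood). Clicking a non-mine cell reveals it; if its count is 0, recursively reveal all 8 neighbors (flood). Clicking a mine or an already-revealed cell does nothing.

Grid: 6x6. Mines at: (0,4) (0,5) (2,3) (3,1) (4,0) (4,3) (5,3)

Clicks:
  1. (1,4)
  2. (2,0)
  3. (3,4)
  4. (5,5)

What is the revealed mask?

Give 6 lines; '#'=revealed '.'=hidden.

Answer: ......
....##
#...##
....##
....##
....##

Derivation:
Click 1 (1,4) count=3: revealed 1 new [(1,4)] -> total=1
Click 2 (2,0) count=1: revealed 1 new [(2,0)] -> total=2
Click 3 (3,4) count=2: revealed 1 new [(3,4)] -> total=3
Click 4 (5,5) count=0: revealed 8 new [(1,5) (2,4) (2,5) (3,5) (4,4) (4,5) (5,4) (5,5)] -> total=11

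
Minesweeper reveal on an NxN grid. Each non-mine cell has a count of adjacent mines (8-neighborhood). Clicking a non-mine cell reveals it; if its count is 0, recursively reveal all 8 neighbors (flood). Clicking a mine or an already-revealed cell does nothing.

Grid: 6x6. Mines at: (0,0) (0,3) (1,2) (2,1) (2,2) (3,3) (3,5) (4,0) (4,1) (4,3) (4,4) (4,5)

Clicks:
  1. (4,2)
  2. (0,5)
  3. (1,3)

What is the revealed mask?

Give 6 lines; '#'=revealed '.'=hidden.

Answer: ....##
...###
....##
......
..#...
......

Derivation:
Click 1 (4,2) count=3: revealed 1 new [(4,2)] -> total=1
Click 2 (0,5) count=0: revealed 6 new [(0,4) (0,5) (1,4) (1,5) (2,4) (2,5)] -> total=7
Click 3 (1,3) count=3: revealed 1 new [(1,3)] -> total=8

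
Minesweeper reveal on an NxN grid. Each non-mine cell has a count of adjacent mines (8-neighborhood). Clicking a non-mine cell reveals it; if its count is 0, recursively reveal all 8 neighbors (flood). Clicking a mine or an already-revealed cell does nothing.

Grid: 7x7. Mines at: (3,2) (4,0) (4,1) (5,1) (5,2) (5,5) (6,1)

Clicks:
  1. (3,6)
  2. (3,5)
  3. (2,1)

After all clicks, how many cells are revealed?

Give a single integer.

Answer: 31

Derivation:
Click 1 (3,6) count=0: revealed 31 new [(0,0) (0,1) (0,2) (0,3) (0,4) (0,5) (0,6) (1,0) (1,1) (1,2) (1,3) (1,4) (1,5) (1,6) (2,0) (2,1) (2,2) (2,3) (2,4) (2,5) (2,6) (3,0) (3,1) (3,3) (3,4) (3,5) (3,6) (4,3) (4,4) (4,5) (4,6)] -> total=31
Click 2 (3,5) count=0: revealed 0 new [(none)] -> total=31
Click 3 (2,1) count=1: revealed 0 new [(none)] -> total=31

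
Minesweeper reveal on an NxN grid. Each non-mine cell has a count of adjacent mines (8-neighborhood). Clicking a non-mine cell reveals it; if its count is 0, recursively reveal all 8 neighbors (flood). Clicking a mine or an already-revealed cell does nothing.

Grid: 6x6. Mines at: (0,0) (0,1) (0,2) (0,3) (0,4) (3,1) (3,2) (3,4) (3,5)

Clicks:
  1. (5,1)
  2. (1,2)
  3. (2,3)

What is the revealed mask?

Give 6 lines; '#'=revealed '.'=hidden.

Answer: ......
..#...
...#..
......
######
######

Derivation:
Click 1 (5,1) count=0: revealed 12 new [(4,0) (4,1) (4,2) (4,3) (4,4) (4,5) (5,0) (5,1) (5,2) (5,3) (5,4) (5,5)] -> total=12
Click 2 (1,2) count=3: revealed 1 new [(1,2)] -> total=13
Click 3 (2,3) count=2: revealed 1 new [(2,3)] -> total=14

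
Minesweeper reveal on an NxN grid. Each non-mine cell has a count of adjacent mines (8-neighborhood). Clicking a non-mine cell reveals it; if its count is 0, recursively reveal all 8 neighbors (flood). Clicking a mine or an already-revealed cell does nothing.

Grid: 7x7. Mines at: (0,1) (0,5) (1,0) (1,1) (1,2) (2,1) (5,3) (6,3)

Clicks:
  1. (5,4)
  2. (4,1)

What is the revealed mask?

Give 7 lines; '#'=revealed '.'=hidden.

Answer: .......
.......
.......
###....
###....
###.#..
###....

Derivation:
Click 1 (5,4) count=2: revealed 1 new [(5,4)] -> total=1
Click 2 (4,1) count=0: revealed 12 new [(3,0) (3,1) (3,2) (4,0) (4,1) (4,2) (5,0) (5,1) (5,2) (6,0) (6,1) (6,2)] -> total=13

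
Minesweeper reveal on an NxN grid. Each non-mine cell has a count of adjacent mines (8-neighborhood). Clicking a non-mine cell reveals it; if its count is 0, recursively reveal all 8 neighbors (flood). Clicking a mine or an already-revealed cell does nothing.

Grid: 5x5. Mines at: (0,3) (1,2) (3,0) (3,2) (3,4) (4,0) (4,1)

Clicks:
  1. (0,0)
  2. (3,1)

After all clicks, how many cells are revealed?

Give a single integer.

Answer: 7

Derivation:
Click 1 (0,0) count=0: revealed 6 new [(0,0) (0,1) (1,0) (1,1) (2,0) (2,1)] -> total=6
Click 2 (3,1) count=4: revealed 1 new [(3,1)] -> total=7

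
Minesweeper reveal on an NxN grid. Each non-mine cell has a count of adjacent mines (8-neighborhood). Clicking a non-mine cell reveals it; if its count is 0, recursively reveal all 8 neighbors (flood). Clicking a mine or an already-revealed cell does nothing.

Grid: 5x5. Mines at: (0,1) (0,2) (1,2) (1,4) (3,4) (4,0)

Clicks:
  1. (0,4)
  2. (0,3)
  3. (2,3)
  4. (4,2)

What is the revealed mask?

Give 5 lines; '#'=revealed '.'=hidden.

Answer: ...##
.....
.###.
.###.
.###.

Derivation:
Click 1 (0,4) count=1: revealed 1 new [(0,4)] -> total=1
Click 2 (0,3) count=3: revealed 1 new [(0,3)] -> total=2
Click 3 (2,3) count=3: revealed 1 new [(2,3)] -> total=3
Click 4 (4,2) count=0: revealed 8 new [(2,1) (2,2) (3,1) (3,2) (3,3) (4,1) (4,2) (4,3)] -> total=11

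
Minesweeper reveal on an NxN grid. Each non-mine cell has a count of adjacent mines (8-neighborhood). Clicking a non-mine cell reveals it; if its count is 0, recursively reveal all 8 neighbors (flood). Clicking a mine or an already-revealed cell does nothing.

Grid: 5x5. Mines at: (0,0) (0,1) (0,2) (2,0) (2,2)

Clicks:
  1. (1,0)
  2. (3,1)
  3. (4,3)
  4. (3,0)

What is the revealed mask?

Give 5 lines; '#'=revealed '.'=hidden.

Answer: ...##
#..##
...##
#####
#####

Derivation:
Click 1 (1,0) count=3: revealed 1 new [(1,0)] -> total=1
Click 2 (3,1) count=2: revealed 1 new [(3,1)] -> total=2
Click 3 (4,3) count=0: revealed 15 new [(0,3) (0,4) (1,3) (1,4) (2,3) (2,4) (3,0) (3,2) (3,3) (3,4) (4,0) (4,1) (4,2) (4,3) (4,4)] -> total=17
Click 4 (3,0) count=1: revealed 0 new [(none)] -> total=17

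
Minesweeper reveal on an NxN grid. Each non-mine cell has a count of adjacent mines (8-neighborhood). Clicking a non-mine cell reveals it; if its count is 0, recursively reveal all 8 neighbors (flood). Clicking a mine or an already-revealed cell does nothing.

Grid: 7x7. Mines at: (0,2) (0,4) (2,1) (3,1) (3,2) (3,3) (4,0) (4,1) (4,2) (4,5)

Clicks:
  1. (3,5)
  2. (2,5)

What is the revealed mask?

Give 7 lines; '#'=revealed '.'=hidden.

Click 1 (3,5) count=1: revealed 1 new [(3,5)] -> total=1
Click 2 (2,5) count=0: revealed 10 new [(0,5) (0,6) (1,4) (1,5) (1,6) (2,4) (2,5) (2,6) (3,4) (3,6)] -> total=11

Answer: .....##
....###
....###
....###
.......
.......
.......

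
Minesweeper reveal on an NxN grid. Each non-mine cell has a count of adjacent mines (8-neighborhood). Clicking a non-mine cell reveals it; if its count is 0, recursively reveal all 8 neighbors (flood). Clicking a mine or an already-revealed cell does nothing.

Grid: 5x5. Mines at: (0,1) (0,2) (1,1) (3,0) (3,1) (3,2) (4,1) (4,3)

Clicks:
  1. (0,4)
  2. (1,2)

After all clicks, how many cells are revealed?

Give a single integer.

Answer: 9

Derivation:
Click 1 (0,4) count=0: revealed 8 new [(0,3) (0,4) (1,3) (1,4) (2,3) (2,4) (3,3) (3,4)] -> total=8
Click 2 (1,2) count=3: revealed 1 new [(1,2)] -> total=9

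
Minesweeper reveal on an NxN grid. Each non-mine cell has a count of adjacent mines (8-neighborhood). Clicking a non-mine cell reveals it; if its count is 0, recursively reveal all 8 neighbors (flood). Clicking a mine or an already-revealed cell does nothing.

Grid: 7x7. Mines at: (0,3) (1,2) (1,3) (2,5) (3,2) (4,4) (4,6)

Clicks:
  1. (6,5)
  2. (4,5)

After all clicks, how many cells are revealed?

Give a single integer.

Answer: 27

Derivation:
Click 1 (6,5) count=0: revealed 26 new [(0,0) (0,1) (1,0) (1,1) (2,0) (2,1) (3,0) (3,1) (4,0) (4,1) (4,2) (4,3) (5,0) (5,1) (5,2) (5,3) (5,4) (5,5) (5,6) (6,0) (6,1) (6,2) (6,3) (6,4) (6,5) (6,6)] -> total=26
Click 2 (4,5) count=2: revealed 1 new [(4,5)] -> total=27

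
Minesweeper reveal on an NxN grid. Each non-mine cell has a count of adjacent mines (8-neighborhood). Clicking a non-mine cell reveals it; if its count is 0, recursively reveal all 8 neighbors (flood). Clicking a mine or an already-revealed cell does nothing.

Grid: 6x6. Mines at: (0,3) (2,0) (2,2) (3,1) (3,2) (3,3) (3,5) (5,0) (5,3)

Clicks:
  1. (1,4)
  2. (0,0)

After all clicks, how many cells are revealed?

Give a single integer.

Answer: 7

Derivation:
Click 1 (1,4) count=1: revealed 1 new [(1,4)] -> total=1
Click 2 (0,0) count=0: revealed 6 new [(0,0) (0,1) (0,2) (1,0) (1,1) (1,2)] -> total=7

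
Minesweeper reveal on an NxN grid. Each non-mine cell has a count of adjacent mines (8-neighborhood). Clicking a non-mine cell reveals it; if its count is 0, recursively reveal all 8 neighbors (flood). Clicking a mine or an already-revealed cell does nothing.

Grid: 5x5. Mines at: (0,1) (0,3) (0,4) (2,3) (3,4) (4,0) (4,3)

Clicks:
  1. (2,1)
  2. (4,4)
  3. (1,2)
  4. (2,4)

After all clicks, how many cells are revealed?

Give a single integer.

Click 1 (2,1) count=0: revealed 9 new [(1,0) (1,1) (1,2) (2,0) (2,1) (2,2) (3,0) (3,1) (3,2)] -> total=9
Click 2 (4,4) count=2: revealed 1 new [(4,4)] -> total=10
Click 3 (1,2) count=3: revealed 0 new [(none)] -> total=10
Click 4 (2,4) count=2: revealed 1 new [(2,4)] -> total=11

Answer: 11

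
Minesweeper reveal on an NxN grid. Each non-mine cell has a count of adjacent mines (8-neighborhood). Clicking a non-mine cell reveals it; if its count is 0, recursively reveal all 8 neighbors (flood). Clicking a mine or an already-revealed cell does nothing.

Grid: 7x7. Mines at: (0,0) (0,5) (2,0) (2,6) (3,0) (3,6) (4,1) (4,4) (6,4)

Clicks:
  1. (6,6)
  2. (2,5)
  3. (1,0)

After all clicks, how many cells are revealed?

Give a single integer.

Answer: 8

Derivation:
Click 1 (6,6) count=0: revealed 6 new [(4,5) (4,6) (5,5) (5,6) (6,5) (6,6)] -> total=6
Click 2 (2,5) count=2: revealed 1 new [(2,5)] -> total=7
Click 3 (1,0) count=2: revealed 1 new [(1,0)] -> total=8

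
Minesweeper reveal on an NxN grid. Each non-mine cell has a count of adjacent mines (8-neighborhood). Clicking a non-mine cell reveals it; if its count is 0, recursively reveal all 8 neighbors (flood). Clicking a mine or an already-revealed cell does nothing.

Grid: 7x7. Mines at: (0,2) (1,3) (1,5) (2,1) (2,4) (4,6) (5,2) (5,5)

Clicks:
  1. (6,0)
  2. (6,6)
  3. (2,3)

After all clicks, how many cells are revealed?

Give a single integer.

Click 1 (6,0) count=0: revealed 8 new [(3,0) (3,1) (4,0) (4,1) (5,0) (5,1) (6,0) (6,1)] -> total=8
Click 2 (6,6) count=1: revealed 1 new [(6,6)] -> total=9
Click 3 (2,3) count=2: revealed 1 new [(2,3)] -> total=10

Answer: 10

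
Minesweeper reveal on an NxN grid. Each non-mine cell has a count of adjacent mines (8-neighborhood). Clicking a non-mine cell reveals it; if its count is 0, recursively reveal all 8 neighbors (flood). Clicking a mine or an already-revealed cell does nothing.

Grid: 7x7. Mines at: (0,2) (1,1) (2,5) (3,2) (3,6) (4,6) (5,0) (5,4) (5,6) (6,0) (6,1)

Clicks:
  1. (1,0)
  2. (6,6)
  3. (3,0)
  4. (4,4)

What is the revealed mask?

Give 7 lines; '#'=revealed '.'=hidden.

Answer: .......
#......
##.....
##.....
##..#..
.......
......#

Derivation:
Click 1 (1,0) count=1: revealed 1 new [(1,0)] -> total=1
Click 2 (6,6) count=1: revealed 1 new [(6,6)] -> total=2
Click 3 (3,0) count=0: revealed 6 new [(2,0) (2,1) (3,0) (3,1) (4,0) (4,1)] -> total=8
Click 4 (4,4) count=1: revealed 1 new [(4,4)] -> total=9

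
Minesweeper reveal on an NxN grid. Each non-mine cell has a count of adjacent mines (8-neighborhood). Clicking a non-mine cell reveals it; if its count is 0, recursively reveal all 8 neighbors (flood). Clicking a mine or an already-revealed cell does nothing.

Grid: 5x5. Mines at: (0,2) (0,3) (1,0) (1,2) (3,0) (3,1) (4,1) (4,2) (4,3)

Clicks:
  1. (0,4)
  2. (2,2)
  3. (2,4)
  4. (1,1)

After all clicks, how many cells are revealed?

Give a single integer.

Answer: 9

Derivation:
Click 1 (0,4) count=1: revealed 1 new [(0,4)] -> total=1
Click 2 (2,2) count=2: revealed 1 new [(2,2)] -> total=2
Click 3 (2,4) count=0: revealed 6 new [(1,3) (1,4) (2,3) (2,4) (3,3) (3,4)] -> total=8
Click 4 (1,1) count=3: revealed 1 new [(1,1)] -> total=9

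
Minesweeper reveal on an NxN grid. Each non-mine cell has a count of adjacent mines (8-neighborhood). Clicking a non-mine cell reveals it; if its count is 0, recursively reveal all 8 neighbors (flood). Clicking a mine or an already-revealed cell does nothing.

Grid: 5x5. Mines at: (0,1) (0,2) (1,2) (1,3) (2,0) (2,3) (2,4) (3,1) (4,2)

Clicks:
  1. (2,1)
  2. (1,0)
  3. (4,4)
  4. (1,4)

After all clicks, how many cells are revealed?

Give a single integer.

Answer: 7

Derivation:
Click 1 (2,1) count=3: revealed 1 new [(2,1)] -> total=1
Click 2 (1,0) count=2: revealed 1 new [(1,0)] -> total=2
Click 3 (4,4) count=0: revealed 4 new [(3,3) (3,4) (4,3) (4,4)] -> total=6
Click 4 (1,4) count=3: revealed 1 new [(1,4)] -> total=7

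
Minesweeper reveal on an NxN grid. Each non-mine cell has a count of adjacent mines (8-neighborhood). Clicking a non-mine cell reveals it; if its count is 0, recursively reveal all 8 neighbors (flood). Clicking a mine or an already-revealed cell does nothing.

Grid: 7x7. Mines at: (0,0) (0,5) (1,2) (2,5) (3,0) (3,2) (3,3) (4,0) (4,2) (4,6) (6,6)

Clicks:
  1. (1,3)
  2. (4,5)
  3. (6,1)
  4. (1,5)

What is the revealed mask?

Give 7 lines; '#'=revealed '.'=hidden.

Answer: .......
...#.#.
.......
.......
...###.
######.
######.

Derivation:
Click 1 (1,3) count=1: revealed 1 new [(1,3)] -> total=1
Click 2 (4,5) count=1: revealed 1 new [(4,5)] -> total=2
Click 3 (6,1) count=0: revealed 14 new [(4,3) (4,4) (5,0) (5,1) (5,2) (5,3) (5,4) (5,5) (6,0) (6,1) (6,2) (6,3) (6,4) (6,5)] -> total=16
Click 4 (1,5) count=2: revealed 1 new [(1,5)] -> total=17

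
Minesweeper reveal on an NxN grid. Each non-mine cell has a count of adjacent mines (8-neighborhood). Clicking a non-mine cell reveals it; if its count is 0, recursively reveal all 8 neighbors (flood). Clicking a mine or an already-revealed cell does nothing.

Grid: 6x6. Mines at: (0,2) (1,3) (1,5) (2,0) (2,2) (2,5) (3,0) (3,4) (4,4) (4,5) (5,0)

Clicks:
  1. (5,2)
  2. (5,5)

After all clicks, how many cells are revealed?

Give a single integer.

Answer: 10

Derivation:
Click 1 (5,2) count=0: revealed 9 new [(3,1) (3,2) (3,3) (4,1) (4,2) (4,3) (5,1) (5,2) (5,3)] -> total=9
Click 2 (5,5) count=2: revealed 1 new [(5,5)] -> total=10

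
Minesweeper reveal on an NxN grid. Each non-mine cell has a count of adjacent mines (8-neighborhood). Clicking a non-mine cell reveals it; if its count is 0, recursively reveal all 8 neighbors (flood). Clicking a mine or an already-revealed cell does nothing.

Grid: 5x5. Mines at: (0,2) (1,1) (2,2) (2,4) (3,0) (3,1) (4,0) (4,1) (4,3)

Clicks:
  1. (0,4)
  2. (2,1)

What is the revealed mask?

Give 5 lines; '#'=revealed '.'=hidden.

Click 1 (0,4) count=0: revealed 4 new [(0,3) (0,4) (1,3) (1,4)] -> total=4
Click 2 (2,1) count=4: revealed 1 new [(2,1)] -> total=5

Answer: ...##
...##
.#...
.....
.....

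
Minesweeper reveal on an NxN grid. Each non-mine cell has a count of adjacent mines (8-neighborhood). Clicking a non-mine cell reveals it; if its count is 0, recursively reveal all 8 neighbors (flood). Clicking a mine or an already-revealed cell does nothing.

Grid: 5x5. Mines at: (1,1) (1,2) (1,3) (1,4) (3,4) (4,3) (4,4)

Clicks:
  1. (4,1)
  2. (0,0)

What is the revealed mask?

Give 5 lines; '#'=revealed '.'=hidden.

Answer: #....
.....
###..
###..
###..

Derivation:
Click 1 (4,1) count=0: revealed 9 new [(2,0) (2,1) (2,2) (3,0) (3,1) (3,2) (4,0) (4,1) (4,2)] -> total=9
Click 2 (0,0) count=1: revealed 1 new [(0,0)] -> total=10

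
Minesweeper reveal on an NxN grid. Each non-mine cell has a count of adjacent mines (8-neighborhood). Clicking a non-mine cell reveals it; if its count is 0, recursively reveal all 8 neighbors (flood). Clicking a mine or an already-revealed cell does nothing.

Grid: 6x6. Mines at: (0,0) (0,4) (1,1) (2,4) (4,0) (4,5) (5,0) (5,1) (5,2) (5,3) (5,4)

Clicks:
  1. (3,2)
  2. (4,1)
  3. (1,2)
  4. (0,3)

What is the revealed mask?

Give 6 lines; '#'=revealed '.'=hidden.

Click 1 (3,2) count=0: revealed 9 new [(2,1) (2,2) (2,3) (3,1) (3,2) (3,3) (4,1) (4,2) (4,3)] -> total=9
Click 2 (4,1) count=4: revealed 0 new [(none)] -> total=9
Click 3 (1,2) count=1: revealed 1 new [(1,2)] -> total=10
Click 4 (0,3) count=1: revealed 1 new [(0,3)] -> total=11

Answer: ...#..
..#...
.###..
.###..
.###..
......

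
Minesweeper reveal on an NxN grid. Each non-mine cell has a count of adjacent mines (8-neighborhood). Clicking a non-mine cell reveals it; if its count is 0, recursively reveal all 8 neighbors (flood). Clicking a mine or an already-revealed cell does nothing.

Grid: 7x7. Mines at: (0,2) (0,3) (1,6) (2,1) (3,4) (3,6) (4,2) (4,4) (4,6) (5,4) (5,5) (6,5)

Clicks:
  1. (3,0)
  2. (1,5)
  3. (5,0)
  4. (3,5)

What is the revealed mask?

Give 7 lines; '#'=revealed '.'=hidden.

Click 1 (3,0) count=1: revealed 1 new [(3,0)] -> total=1
Click 2 (1,5) count=1: revealed 1 new [(1,5)] -> total=2
Click 3 (5,0) count=0: revealed 11 new [(3,1) (4,0) (4,1) (5,0) (5,1) (5,2) (5,3) (6,0) (6,1) (6,2) (6,3)] -> total=13
Click 4 (3,5) count=4: revealed 1 new [(3,5)] -> total=14

Answer: .......
.....#.
.......
##...#.
##.....
####...
####...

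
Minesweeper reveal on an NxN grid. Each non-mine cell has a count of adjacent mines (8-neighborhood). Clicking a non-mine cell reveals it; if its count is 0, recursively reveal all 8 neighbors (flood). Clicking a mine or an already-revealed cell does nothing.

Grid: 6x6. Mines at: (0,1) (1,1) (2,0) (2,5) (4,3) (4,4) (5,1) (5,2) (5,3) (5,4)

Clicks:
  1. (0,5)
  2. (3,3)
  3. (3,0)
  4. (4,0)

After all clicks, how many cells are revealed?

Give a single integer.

Answer: 16

Derivation:
Click 1 (0,5) count=0: revealed 14 new [(0,2) (0,3) (0,4) (0,5) (1,2) (1,3) (1,4) (1,5) (2,2) (2,3) (2,4) (3,2) (3,3) (3,4)] -> total=14
Click 2 (3,3) count=2: revealed 0 new [(none)] -> total=14
Click 3 (3,0) count=1: revealed 1 new [(3,0)] -> total=15
Click 4 (4,0) count=1: revealed 1 new [(4,0)] -> total=16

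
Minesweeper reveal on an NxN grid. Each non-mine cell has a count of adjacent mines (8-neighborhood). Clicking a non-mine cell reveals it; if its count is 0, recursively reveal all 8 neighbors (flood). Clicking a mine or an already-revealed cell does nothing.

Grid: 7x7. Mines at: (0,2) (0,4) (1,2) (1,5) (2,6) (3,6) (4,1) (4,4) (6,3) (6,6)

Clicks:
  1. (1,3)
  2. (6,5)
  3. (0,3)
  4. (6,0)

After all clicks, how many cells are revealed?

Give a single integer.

Click 1 (1,3) count=3: revealed 1 new [(1,3)] -> total=1
Click 2 (6,5) count=1: revealed 1 new [(6,5)] -> total=2
Click 3 (0,3) count=3: revealed 1 new [(0,3)] -> total=3
Click 4 (6,0) count=0: revealed 6 new [(5,0) (5,1) (5,2) (6,0) (6,1) (6,2)] -> total=9

Answer: 9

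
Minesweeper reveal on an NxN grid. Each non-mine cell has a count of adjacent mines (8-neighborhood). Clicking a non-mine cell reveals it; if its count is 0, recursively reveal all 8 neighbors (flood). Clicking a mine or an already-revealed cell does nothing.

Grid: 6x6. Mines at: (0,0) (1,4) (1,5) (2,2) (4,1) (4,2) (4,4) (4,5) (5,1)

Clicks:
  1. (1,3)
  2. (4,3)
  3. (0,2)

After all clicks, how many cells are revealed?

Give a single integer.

Click 1 (1,3) count=2: revealed 1 new [(1,3)] -> total=1
Click 2 (4,3) count=2: revealed 1 new [(4,3)] -> total=2
Click 3 (0,2) count=0: revealed 5 new [(0,1) (0,2) (0,3) (1,1) (1,2)] -> total=7

Answer: 7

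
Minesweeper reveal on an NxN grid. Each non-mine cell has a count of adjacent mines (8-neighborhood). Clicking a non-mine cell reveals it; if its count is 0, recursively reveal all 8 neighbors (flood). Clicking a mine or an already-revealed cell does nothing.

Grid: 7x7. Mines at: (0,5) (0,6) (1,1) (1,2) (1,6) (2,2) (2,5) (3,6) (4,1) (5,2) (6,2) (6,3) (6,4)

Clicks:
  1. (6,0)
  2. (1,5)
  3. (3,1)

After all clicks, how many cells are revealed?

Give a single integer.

Click 1 (6,0) count=0: revealed 4 new [(5,0) (5,1) (6,0) (6,1)] -> total=4
Click 2 (1,5) count=4: revealed 1 new [(1,5)] -> total=5
Click 3 (3,1) count=2: revealed 1 new [(3,1)] -> total=6

Answer: 6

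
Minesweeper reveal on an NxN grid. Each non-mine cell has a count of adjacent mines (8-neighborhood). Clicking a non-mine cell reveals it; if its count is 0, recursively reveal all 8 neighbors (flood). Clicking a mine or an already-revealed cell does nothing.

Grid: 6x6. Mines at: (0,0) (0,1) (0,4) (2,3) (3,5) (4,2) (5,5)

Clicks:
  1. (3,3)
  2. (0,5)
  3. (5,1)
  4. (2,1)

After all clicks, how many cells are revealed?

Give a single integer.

Click 1 (3,3) count=2: revealed 1 new [(3,3)] -> total=1
Click 2 (0,5) count=1: revealed 1 new [(0,5)] -> total=2
Click 3 (5,1) count=1: revealed 1 new [(5,1)] -> total=3
Click 4 (2,1) count=0: revealed 12 new [(1,0) (1,1) (1,2) (2,0) (2,1) (2,2) (3,0) (3,1) (3,2) (4,0) (4,1) (5,0)] -> total=15

Answer: 15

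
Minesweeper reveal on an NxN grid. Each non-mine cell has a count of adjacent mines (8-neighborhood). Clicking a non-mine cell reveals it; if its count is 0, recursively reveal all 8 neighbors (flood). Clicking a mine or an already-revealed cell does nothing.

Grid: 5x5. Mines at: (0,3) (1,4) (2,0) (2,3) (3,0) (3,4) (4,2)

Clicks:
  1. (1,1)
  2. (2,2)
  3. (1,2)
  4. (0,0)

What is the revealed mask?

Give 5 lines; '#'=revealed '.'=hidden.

Answer: ###..
###..
..#..
.....
.....

Derivation:
Click 1 (1,1) count=1: revealed 1 new [(1,1)] -> total=1
Click 2 (2,2) count=1: revealed 1 new [(2,2)] -> total=2
Click 3 (1,2) count=2: revealed 1 new [(1,2)] -> total=3
Click 4 (0,0) count=0: revealed 4 new [(0,0) (0,1) (0,2) (1,0)] -> total=7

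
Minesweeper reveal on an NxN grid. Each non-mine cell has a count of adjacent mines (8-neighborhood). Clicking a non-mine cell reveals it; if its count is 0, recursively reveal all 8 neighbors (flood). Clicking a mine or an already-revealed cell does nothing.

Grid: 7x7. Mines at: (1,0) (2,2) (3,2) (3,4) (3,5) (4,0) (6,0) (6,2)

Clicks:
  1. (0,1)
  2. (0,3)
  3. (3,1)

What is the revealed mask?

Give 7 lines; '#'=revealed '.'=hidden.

Click 1 (0,1) count=1: revealed 1 new [(0,1)] -> total=1
Click 2 (0,3) count=0: revealed 15 new [(0,2) (0,3) (0,4) (0,5) (0,6) (1,1) (1,2) (1,3) (1,4) (1,5) (1,6) (2,3) (2,4) (2,5) (2,6)] -> total=16
Click 3 (3,1) count=3: revealed 1 new [(3,1)] -> total=17

Answer: .######
.######
...####
.#.....
.......
.......
.......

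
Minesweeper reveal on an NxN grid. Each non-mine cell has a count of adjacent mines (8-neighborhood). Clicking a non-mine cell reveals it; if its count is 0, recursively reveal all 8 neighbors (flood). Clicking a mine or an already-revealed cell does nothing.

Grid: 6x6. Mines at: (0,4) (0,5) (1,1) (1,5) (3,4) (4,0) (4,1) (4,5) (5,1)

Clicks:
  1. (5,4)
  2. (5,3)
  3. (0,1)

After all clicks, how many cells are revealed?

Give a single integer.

Click 1 (5,4) count=1: revealed 1 new [(5,4)] -> total=1
Click 2 (5,3) count=0: revealed 5 new [(4,2) (4,3) (4,4) (5,2) (5,3)] -> total=6
Click 3 (0,1) count=1: revealed 1 new [(0,1)] -> total=7

Answer: 7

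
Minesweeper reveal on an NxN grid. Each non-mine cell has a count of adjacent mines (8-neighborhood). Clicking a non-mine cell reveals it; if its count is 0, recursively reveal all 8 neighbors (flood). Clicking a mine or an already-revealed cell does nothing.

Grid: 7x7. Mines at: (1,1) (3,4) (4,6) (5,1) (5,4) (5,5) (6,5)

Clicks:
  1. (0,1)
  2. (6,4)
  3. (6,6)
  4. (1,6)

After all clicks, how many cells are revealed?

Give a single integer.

Click 1 (0,1) count=1: revealed 1 new [(0,1)] -> total=1
Click 2 (6,4) count=3: revealed 1 new [(6,4)] -> total=2
Click 3 (6,6) count=2: revealed 1 new [(6,6)] -> total=3
Click 4 (1,6) count=0: revealed 17 new [(0,2) (0,3) (0,4) (0,5) (0,6) (1,2) (1,3) (1,4) (1,5) (1,6) (2,2) (2,3) (2,4) (2,5) (2,6) (3,5) (3,6)] -> total=20

Answer: 20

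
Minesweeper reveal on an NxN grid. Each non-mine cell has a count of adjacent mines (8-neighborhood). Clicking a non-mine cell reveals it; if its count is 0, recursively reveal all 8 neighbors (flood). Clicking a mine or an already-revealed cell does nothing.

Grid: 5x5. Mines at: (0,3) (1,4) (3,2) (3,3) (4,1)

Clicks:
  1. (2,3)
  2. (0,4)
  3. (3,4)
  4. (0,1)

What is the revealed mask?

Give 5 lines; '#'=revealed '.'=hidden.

Answer: ###.#
###..
####.
##..#
.....

Derivation:
Click 1 (2,3) count=3: revealed 1 new [(2,3)] -> total=1
Click 2 (0,4) count=2: revealed 1 new [(0,4)] -> total=2
Click 3 (3,4) count=1: revealed 1 new [(3,4)] -> total=3
Click 4 (0,1) count=0: revealed 11 new [(0,0) (0,1) (0,2) (1,0) (1,1) (1,2) (2,0) (2,1) (2,2) (3,0) (3,1)] -> total=14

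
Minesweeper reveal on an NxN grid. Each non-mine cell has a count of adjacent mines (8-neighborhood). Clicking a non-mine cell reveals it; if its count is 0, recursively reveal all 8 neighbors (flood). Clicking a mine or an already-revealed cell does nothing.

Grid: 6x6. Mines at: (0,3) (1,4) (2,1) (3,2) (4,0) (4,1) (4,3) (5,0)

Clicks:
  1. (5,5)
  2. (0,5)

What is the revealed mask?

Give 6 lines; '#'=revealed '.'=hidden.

Answer: .....#
......
....##
....##
....##
....##

Derivation:
Click 1 (5,5) count=0: revealed 8 new [(2,4) (2,5) (3,4) (3,5) (4,4) (4,5) (5,4) (5,5)] -> total=8
Click 2 (0,5) count=1: revealed 1 new [(0,5)] -> total=9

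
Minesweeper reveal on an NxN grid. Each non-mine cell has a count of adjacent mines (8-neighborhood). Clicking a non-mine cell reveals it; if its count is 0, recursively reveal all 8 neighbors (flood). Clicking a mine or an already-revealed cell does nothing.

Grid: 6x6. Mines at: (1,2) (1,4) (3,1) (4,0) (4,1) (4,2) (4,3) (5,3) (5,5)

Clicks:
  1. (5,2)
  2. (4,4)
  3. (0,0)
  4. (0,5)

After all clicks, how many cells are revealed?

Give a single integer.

Click 1 (5,2) count=4: revealed 1 new [(5,2)] -> total=1
Click 2 (4,4) count=3: revealed 1 new [(4,4)] -> total=2
Click 3 (0,0) count=0: revealed 6 new [(0,0) (0,1) (1,0) (1,1) (2,0) (2,1)] -> total=8
Click 4 (0,5) count=1: revealed 1 new [(0,5)] -> total=9

Answer: 9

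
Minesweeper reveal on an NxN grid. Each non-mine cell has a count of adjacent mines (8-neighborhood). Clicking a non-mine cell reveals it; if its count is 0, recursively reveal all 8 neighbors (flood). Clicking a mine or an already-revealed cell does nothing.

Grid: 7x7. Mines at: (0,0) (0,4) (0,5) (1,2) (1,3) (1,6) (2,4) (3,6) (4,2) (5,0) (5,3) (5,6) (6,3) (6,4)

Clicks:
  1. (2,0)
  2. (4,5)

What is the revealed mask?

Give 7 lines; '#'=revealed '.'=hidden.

Click 1 (2,0) count=0: revealed 8 new [(1,0) (1,1) (2,0) (2,1) (3,0) (3,1) (4,0) (4,1)] -> total=8
Click 2 (4,5) count=2: revealed 1 new [(4,5)] -> total=9

Answer: .......
##.....
##.....
##.....
##...#.
.......
.......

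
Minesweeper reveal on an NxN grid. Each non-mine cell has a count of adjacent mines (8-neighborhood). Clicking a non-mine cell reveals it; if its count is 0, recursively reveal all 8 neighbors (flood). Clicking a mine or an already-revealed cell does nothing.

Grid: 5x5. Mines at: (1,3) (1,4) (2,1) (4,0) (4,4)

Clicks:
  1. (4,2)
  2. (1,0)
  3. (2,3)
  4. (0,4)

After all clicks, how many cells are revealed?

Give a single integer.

Click 1 (4,2) count=0: revealed 6 new [(3,1) (3,2) (3,3) (4,1) (4,2) (4,3)] -> total=6
Click 2 (1,0) count=1: revealed 1 new [(1,0)] -> total=7
Click 3 (2,3) count=2: revealed 1 new [(2,3)] -> total=8
Click 4 (0,4) count=2: revealed 1 new [(0,4)] -> total=9

Answer: 9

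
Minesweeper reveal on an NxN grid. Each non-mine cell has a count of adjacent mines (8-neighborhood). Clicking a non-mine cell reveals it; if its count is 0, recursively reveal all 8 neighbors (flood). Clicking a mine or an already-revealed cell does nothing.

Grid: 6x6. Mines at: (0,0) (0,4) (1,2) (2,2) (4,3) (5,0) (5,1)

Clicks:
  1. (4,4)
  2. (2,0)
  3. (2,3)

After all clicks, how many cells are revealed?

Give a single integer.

Click 1 (4,4) count=1: revealed 1 new [(4,4)] -> total=1
Click 2 (2,0) count=0: revealed 8 new [(1,0) (1,1) (2,0) (2,1) (3,0) (3,1) (4,0) (4,1)] -> total=9
Click 3 (2,3) count=2: revealed 1 new [(2,3)] -> total=10

Answer: 10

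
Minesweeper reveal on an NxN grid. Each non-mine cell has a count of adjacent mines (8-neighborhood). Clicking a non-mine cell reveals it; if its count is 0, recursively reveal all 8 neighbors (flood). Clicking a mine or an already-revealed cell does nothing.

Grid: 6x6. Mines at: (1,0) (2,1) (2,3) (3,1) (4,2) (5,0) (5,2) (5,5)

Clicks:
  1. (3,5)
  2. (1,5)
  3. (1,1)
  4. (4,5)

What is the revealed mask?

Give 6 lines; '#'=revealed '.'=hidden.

Click 1 (3,5) count=0: revealed 16 new [(0,1) (0,2) (0,3) (0,4) (0,5) (1,1) (1,2) (1,3) (1,4) (1,5) (2,4) (2,5) (3,4) (3,5) (4,4) (4,5)] -> total=16
Click 2 (1,5) count=0: revealed 0 new [(none)] -> total=16
Click 3 (1,1) count=2: revealed 0 new [(none)] -> total=16
Click 4 (4,5) count=1: revealed 0 new [(none)] -> total=16

Answer: .#####
.#####
....##
....##
....##
......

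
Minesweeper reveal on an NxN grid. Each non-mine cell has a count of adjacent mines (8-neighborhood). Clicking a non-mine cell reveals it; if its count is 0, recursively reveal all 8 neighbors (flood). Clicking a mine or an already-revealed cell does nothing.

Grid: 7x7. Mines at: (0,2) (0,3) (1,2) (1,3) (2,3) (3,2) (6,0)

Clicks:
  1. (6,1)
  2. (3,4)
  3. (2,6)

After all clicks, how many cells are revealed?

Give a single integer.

Answer: 31

Derivation:
Click 1 (6,1) count=1: revealed 1 new [(6,1)] -> total=1
Click 2 (3,4) count=1: revealed 1 new [(3,4)] -> total=2
Click 3 (2,6) count=0: revealed 29 new [(0,4) (0,5) (0,6) (1,4) (1,5) (1,6) (2,4) (2,5) (2,6) (3,3) (3,5) (3,6) (4,1) (4,2) (4,3) (4,4) (4,5) (4,6) (5,1) (5,2) (5,3) (5,4) (5,5) (5,6) (6,2) (6,3) (6,4) (6,5) (6,6)] -> total=31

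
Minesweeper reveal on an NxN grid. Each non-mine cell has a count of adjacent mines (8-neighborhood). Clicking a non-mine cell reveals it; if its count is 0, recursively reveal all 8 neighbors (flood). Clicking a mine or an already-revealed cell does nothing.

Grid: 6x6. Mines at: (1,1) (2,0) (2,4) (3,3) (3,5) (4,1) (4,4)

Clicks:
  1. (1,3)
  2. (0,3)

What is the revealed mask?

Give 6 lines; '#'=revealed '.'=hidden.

Answer: ..####
..####
......
......
......
......

Derivation:
Click 1 (1,3) count=1: revealed 1 new [(1,3)] -> total=1
Click 2 (0,3) count=0: revealed 7 new [(0,2) (0,3) (0,4) (0,5) (1,2) (1,4) (1,5)] -> total=8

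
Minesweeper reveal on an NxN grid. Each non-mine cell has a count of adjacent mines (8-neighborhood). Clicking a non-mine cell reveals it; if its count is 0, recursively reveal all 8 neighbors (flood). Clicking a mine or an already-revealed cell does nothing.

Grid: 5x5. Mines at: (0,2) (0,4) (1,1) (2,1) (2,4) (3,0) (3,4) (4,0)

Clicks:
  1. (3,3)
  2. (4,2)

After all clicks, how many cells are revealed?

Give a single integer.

Click 1 (3,3) count=2: revealed 1 new [(3,3)] -> total=1
Click 2 (4,2) count=0: revealed 5 new [(3,1) (3,2) (4,1) (4,2) (4,3)] -> total=6

Answer: 6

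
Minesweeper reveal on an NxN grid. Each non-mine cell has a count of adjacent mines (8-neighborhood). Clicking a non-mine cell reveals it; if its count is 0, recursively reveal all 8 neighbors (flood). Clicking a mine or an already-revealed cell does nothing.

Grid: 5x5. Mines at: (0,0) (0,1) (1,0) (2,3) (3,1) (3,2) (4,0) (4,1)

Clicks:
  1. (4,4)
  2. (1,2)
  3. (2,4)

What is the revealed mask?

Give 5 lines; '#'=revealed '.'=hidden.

Click 1 (4,4) count=0: revealed 4 new [(3,3) (3,4) (4,3) (4,4)] -> total=4
Click 2 (1,2) count=2: revealed 1 new [(1,2)] -> total=5
Click 3 (2,4) count=1: revealed 1 new [(2,4)] -> total=6

Answer: .....
..#..
....#
...##
...##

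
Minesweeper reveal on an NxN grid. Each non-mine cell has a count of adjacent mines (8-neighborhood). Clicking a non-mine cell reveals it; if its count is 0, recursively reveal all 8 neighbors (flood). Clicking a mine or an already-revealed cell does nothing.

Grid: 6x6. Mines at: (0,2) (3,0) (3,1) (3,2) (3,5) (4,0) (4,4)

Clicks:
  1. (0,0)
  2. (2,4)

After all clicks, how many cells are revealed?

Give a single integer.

Click 1 (0,0) count=0: revealed 6 new [(0,0) (0,1) (1,0) (1,1) (2,0) (2,1)] -> total=6
Click 2 (2,4) count=1: revealed 1 new [(2,4)] -> total=7

Answer: 7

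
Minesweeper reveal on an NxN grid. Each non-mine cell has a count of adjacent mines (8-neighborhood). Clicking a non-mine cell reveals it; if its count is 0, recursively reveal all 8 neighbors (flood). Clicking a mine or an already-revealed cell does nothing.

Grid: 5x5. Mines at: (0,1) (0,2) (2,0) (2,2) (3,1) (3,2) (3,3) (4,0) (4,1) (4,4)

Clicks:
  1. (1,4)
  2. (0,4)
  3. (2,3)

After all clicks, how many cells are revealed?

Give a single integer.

Answer: 6

Derivation:
Click 1 (1,4) count=0: revealed 6 new [(0,3) (0,4) (1,3) (1,4) (2,3) (2,4)] -> total=6
Click 2 (0,4) count=0: revealed 0 new [(none)] -> total=6
Click 3 (2,3) count=3: revealed 0 new [(none)] -> total=6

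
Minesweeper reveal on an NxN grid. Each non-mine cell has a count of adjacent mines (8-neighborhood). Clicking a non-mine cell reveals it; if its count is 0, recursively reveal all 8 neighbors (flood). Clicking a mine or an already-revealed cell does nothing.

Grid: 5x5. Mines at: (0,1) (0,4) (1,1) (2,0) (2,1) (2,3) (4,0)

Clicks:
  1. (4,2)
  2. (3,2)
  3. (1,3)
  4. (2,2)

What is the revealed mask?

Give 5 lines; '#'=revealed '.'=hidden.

Click 1 (4,2) count=0: revealed 8 new [(3,1) (3,2) (3,3) (3,4) (4,1) (4,2) (4,3) (4,4)] -> total=8
Click 2 (3,2) count=2: revealed 0 new [(none)] -> total=8
Click 3 (1,3) count=2: revealed 1 new [(1,3)] -> total=9
Click 4 (2,2) count=3: revealed 1 new [(2,2)] -> total=10

Answer: .....
...#.
..#..
.####
.####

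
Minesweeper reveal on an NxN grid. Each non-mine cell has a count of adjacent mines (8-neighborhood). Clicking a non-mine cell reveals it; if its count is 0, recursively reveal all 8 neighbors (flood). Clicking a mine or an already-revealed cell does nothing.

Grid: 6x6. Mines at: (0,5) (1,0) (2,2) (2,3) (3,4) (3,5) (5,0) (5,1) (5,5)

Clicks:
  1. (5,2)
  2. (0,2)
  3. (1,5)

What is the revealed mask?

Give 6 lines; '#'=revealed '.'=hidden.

Click 1 (5,2) count=1: revealed 1 new [(5,2)] -> total=1
Click 2 (0,2) count=0: revealed 8 new [(0,1) (0,2) (0,3) (0,4) (1,1) (1,2) (1,3) (1,4)] -> total=9
Click 3 (1,5) count=1: revealed 1 new [(1,5)] -> total=10

Answer: .####.
.#####
......
......
......
..#...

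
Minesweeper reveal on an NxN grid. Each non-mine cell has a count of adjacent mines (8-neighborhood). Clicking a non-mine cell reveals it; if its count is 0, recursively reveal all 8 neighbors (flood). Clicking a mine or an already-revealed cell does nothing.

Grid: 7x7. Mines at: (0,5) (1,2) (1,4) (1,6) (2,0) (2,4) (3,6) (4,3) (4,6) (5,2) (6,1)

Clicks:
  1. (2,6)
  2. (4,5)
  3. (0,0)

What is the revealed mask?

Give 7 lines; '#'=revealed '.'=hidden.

Click 1 (2,6) count=2: revealed 1 new [(2,6)] -> total=1
Click 2 (4,5) count=2: revealed 1 new [(4,5)] -> total=2
Click 3 (0,0) count=0: revealed 4 new [(0,0) (0,1) (1,0) (1,1)] -> total=6

Answer: ##.....
##.....
......#
.......
.....#.
.......
.......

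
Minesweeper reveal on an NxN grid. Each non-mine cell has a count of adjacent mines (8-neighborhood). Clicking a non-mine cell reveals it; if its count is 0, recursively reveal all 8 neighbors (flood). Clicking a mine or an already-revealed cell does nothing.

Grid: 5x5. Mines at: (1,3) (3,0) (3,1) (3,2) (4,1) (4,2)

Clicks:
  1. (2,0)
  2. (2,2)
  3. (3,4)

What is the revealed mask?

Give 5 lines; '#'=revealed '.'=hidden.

Click 1 (2,0) count=2: revealed 1 new [(2,0)] -> total=1
Click 2 (2,2) count=3: revealed 1 new [(2,2)] -> total=2
Click 3 (3,4) count=0: revealed 6 new [(2,3) (2,4) (3,3) (3,4) (4,3) (4,4)] -> total=8

Answer: .....
.....
#.###
...##
...##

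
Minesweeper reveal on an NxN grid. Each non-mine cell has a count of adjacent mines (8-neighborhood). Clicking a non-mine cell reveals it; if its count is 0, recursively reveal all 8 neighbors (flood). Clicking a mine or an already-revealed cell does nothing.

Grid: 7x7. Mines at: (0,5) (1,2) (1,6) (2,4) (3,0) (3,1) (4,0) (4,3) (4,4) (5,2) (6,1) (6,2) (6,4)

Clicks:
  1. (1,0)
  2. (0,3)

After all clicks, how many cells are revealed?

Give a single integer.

Answer: 7

Derivation:
Click 1 (1,0) count=0: revealed 6 new [(0,0) (0,1) (1,0) (1,1) (2,0) (2,1)] -> total=6
Click 2 (0,3) count=1: revealed 1 new [(0,3)] -> total=7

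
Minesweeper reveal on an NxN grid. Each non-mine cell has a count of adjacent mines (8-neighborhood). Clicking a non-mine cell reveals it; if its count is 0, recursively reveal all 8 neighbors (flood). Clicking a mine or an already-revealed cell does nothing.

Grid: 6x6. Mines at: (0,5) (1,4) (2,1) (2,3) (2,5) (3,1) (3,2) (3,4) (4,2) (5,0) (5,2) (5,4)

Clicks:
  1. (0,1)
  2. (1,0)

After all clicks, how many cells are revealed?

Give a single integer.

Answer: 8

Derivation:
Click 1 (0,1) count=0: revealed 8 new [(0,0) (0,1) (0,2) (0,3) (1,0) (1,1) (1,2) (1,3)] -> total=8
Click 2 (1,0) count=1: revealed 0 new [(none)] -> total=8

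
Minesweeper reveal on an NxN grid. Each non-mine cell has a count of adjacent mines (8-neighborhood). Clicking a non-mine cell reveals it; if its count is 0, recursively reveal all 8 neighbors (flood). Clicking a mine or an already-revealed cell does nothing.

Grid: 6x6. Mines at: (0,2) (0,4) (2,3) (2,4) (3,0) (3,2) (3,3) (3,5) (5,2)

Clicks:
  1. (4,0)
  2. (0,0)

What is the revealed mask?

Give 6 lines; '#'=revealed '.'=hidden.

Answer: ##....
##....
##....
......
#.....
......

Derivation:
Click 1 (4,0) count=1: revealed 1 new [(4,0)] -> total=1
Click 2 (0,0) count=0: revealed 6 new [(0,0) (0,1) (1,0) (1,1) (2,0) (2,1)] -> total=7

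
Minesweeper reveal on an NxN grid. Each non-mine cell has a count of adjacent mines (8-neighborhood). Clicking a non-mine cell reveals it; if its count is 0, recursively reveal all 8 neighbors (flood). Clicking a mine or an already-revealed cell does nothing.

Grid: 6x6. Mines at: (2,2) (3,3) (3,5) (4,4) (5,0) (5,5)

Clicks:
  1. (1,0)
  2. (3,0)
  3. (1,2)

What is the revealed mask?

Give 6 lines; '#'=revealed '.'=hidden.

Click 1 (1,0) count=0: revealed 21 new [(0,0) (0,1) (0,2) (0,3) (0,4) (0,5) (1,0) (1,1) (1,2) (1,3) (1,4) (1,5) (2,0) (2,1) (2,3) (2,4) (2,5) (3,0) (3,1) (4,0) (4,1)] -> total=21
Click 2 (3,0) count=0: revealed 0 new [(none)] -> total=21
Click 3 (1,2) count=1: revealed 0 new [(none)] -> total=21

Answer: ######
######
##.###
##....
##....
......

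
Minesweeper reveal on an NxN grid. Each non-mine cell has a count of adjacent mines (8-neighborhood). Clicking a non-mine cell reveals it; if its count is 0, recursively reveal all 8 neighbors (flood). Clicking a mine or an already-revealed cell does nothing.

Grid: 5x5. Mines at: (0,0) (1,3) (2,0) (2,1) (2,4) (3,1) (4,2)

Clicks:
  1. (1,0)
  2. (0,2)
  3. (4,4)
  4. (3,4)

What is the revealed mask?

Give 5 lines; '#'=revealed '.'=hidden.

Answer: ..#..
#....
.....
...##
...##

Derivation:
Click 1 (1,0) count=3: revealed 1 new [(1,0)] -> total=1
Click 2 (0,2) count=1: revealed 1 new [(0,2)] -> total=2
Click 3 (4,4) count=0: revealed 4 new [(3,3) (3,4) (4,3) (4,4)] -> total=6
Click 4 (3,4) count=1: revealed 0 new [(none)] -> total=6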